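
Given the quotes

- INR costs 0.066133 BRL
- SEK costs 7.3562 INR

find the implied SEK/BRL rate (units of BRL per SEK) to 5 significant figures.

SEK/BRL = 0.48649

1 SEK × 7.3562 = 7.3562 INR
7.3562 INR × 0.066133 = 0.486488 BRL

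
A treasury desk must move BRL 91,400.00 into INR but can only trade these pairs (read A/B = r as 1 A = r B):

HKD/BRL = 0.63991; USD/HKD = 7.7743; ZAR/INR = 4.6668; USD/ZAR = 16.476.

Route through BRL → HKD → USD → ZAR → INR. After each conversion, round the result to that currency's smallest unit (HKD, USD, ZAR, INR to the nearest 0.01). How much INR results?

INR 1,412,658.23

BRL 91,400.00 ÷ 0.63991 = HKD 142,832.59
HKD 142,832.59 ÷ 7.7743 = USD 18,372.41
USD 18,372.41 × 16.476 = ZAR 302,703.83
ZAR 302,703.83 × 4.6668 = INR 1,412,658.23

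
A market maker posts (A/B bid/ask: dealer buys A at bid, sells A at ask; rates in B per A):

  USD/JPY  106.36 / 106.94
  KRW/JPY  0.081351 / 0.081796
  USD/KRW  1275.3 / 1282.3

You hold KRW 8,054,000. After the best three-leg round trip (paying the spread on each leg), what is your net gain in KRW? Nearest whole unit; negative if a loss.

Best loop KRW → USD → JPY → KRW:
KRW 8,054,000 ÷ 1282.3 (buy USD at ask) = USD 6,280.90
USD 6,280.90 × 106.36 (sell USD at bid) = JPY 668,037
JPY 668,037 ÷ 0.081796 (buy KRW at ask) = KRW 8,167,107

Net profit: KRW 113,107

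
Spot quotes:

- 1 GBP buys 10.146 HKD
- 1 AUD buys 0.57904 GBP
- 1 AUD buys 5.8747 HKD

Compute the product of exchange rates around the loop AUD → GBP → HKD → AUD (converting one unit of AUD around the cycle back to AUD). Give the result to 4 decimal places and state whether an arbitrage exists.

Around AUD → GBP → HKD → AUD: 1 × 0.57904 × 10.146 ÷ 5.8747 = 1.000041
Product ≈ 1 (deviation 0.004%, within rounding noise).

1.0000 (no arbitrage)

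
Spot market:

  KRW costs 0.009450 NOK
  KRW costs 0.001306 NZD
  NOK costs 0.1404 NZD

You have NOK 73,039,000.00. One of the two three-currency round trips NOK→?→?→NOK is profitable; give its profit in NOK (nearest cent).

Profitable loop is NOK → NZD → KRW → NOK:
NOK 73,039,000.00 × 0.1404 = NZD 10,254,675.60
NZD 10,254,675.60 ÷ 0.001306 = KRW 7,851,972,129
KRW 7,851,972,129 × 0.009450 = NOK 74,201,136.62
Profit = NOK 74,201,136.62 − NOK 73,039,000.00

Profit: NOK 1,162,136.62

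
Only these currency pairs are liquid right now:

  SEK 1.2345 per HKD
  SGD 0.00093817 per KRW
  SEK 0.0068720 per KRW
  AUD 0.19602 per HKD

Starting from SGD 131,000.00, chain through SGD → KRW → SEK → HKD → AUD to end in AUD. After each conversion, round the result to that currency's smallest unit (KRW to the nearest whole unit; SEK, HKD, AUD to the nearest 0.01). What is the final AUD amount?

AUD 152,363.94

SGD 131,000.00 ÷ 0.00093817 = KRW 139,633,542
KRW 139,633,542 × 0.0068720 = SEK 959,561.70
SEK 959,561.70 ÷ 1.2345 = HKD 777,287.73
HKD 777,287.73 × 0.19602 = AUD 152,363.94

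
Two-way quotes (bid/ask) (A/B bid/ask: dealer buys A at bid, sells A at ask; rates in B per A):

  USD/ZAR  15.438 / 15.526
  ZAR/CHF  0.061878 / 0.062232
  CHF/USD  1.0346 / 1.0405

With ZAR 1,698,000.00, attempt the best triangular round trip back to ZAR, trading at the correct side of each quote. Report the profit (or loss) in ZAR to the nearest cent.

Net result: ZAR -9,028.73 (no profitable arbitrage after spreads)

Best loop ZAR → USD → CHF → ZAR:
ZAR 1,698,000.00 ÷ 15.526 (buy USD at ask) = USD 109,364.94
USD 109,364.94 ÷ 1.0405 (buy CHF at ask) = CHF 105,108.06
CHF 105,108.06 ÷ 0.062232 (buy ZAR at ask) = ZAR 1,688,971.27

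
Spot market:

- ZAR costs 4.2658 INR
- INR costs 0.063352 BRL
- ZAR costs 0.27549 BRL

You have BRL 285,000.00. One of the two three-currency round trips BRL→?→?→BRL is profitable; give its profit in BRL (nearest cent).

Profit: BRL 5,529.26

Profitable loop is BRL → INR → ZAR → BRL:
BRL 285,000.00 ÷ 0.063352 = INR 4,498,674.08
INR 4,498,674.08 ÷ 4.2658 = ZAR 1,054,590.95
ZAR 1,054,590.95 × 0.27549 = BRL 290,529.26
Profit = BRL 290,529.26 − BRL 285,000.00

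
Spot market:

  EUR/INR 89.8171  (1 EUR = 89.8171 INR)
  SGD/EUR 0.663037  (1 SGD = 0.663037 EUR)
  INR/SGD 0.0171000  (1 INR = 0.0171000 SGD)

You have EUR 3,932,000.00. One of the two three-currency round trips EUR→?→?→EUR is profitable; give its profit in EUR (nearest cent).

Profitable loop is EUR → INR → SGD → EUR:
EUR 3,932,000.00 × 89.8171 = INR 353,160,837.20
INR 353,160,837.20 × 0.0171000 = SGD 6,039,050.32
SGD 6,039,050.32 × 0.663037 = EUR 4,004,113.80
Profit = EUR 4,004,113.80 − EUR 3,932,000.00

Profit: EUR 72,113.80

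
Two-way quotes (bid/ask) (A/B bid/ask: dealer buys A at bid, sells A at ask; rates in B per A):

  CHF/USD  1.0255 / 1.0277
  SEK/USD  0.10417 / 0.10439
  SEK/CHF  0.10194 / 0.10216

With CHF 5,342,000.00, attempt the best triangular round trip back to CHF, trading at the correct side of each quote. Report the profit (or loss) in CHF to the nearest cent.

Best loop CHF → USD → SEK → CHF:
CHF 5,342,000.00 × 1.0255 (sell CHF at bid) = USD 5,478,221.00
USD 5,478,221.00 ÷ 0.10439 (buy SEK at ask) = SEK 52,478,407.89
SEK 52,478,407.89 × 0.10194 (sell SEK at bid) = CHF 5,349,648.90

Net profit: CHF 7,648.90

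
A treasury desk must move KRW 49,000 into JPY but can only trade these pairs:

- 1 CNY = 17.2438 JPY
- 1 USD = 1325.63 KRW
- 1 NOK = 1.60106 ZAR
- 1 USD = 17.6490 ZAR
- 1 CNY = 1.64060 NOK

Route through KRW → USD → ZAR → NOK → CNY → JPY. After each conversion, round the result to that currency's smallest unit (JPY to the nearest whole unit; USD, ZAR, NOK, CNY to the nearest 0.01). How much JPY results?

JPY 4,282

KRW 49,000 ÷ 1325.63 = USD 36.96
USD 36.96 × 17.6490 = ZAR 652.31
ZAR 652.31 ÷ 1.60106 = NOK 407.42
NOK 407.42 ÷ 1.64060 = CNY 248.34
CNY 248.34 × 17.2438 = JPY 4,282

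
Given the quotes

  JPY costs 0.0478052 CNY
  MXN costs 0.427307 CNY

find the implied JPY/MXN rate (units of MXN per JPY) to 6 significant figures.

JPY/MXN = 0.111876

1 JPY × 0.0478052 = 0.0478052 CNY
0.0478052 CNY ÷ 0.427307 = 0.111876 MXN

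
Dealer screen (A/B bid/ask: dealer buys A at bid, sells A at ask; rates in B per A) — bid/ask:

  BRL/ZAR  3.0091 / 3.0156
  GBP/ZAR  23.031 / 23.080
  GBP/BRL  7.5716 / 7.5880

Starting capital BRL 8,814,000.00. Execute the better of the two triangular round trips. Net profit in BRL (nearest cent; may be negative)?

Net profit: BRL 57,249.31

Best loop BRL → GBP → ZAR → BRL:
BRL 8,814,000.00 ÷ 7.5880 (buy GBP at ask) = GBP 1,161,570.90
GBP 1,161,570.90 × 23.031 (sell GBP at bid) = ZAR 26,752,139.43
ZAR 26,752,139.43 ÷ 3.0156 (buy BRL at ask) = BRL 8,871,249.31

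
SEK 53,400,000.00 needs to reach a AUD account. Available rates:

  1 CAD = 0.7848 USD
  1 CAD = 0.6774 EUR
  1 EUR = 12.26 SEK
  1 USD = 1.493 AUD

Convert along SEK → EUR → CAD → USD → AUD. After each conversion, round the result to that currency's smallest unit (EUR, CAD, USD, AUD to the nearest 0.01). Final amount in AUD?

AUD 7,533,978.85

SEK 53,400,000.00 ÷ 12.26 = EUR 4,355,628.06
EUR 4,355,628.06 ÷ 0.6774 = CAD 6,429,920.37
CAD 6,429,920.37 × 0.7848 = USD 5,046,201.51
USD 5,046,201.51 × 1.493 = AUD 7,533,978.85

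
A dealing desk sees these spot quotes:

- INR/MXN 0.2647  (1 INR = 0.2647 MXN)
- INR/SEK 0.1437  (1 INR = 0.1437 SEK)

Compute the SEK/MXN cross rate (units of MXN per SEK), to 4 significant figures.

SEK/MXN = 1.842

1 SEK ÷ 0.1437 = 6.95894 INR
6.95894 INR × 0.2647 = 1.84203 MXN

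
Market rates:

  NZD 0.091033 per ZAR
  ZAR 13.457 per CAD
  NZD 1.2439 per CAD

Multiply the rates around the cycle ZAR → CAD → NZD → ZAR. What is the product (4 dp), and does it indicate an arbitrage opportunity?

1.0154 (arbitrage exists)

Around ZAR → CAD → NZD → ZAR: 1 ÷ 13.457 × 1.2439 ÷ 0.091033 = 1.015403
Product > 1; profitable direction is ZAR → CAD → NZD → ZAR.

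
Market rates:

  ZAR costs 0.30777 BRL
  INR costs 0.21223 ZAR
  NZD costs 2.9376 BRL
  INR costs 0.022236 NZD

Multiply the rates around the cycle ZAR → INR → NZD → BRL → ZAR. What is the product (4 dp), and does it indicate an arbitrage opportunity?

Around ZAR → INR → NZD → BRL → ZAR: 1 ÷ 0.21223 × 0.022236 × 2.9376 ÷ 0.30777 = 1.000037
Product ≈ 1 (deviation 0.004%, within rounding noise).

1.0000 (no arbitrage)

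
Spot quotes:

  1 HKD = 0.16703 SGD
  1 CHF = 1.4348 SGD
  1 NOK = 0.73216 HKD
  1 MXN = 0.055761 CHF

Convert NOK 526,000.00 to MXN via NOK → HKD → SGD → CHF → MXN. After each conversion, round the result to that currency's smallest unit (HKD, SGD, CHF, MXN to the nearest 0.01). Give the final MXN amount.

MXN 804,015.17

NOK 526,000.00 × 0.73216 = HKD 385,116.16
HKD 385,116.16 × 0.16703 = SGD 64,325.95
SGD 64,325.95 ÷ 1.4348 = CHF 44,832.69
CHF 44,832.69 ÷ 0.055761 = MXN 804,015.17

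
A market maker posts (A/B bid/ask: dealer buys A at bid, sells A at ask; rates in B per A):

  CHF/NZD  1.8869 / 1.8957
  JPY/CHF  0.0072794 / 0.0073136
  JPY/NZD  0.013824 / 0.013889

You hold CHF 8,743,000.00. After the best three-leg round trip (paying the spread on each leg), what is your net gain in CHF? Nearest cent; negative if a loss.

Net result: CHF -25,471.23 (no profitable arbitrage after spreads)

Best loop CHF → JPY → NZD → CHF:
CHF 8,743,000.00 ÷ 0.0073136 (buy JPY at ask) = JPY 1,195,444,104
JPY 1,195,444,104 × 0.013824 (sell JPY at bid) = NZD 16,525,819.30
NZD 16,525,819.30 ÷ 1.8957 (buy CHF at ask) = CHF 8,717,528.77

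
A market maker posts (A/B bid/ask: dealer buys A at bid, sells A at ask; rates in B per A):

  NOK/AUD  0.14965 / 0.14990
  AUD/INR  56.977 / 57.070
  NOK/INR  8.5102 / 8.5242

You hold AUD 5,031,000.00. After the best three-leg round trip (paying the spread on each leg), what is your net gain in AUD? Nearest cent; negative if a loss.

Best loop AUD → INR → NOK → AUD:
AUD 5,031,000.00 × 56.977 (sell AUD at bid) = INR 286,651,287.00
INR 286,651,287.00 ÷ 8.5242 (buy NOK at ask) = NOK 33,627,940.10
NOK 33,627,940.10 × 0.14965 (sell NOK at bid) = AUD 5,032,421.24

Net profit: AUD 1,421.24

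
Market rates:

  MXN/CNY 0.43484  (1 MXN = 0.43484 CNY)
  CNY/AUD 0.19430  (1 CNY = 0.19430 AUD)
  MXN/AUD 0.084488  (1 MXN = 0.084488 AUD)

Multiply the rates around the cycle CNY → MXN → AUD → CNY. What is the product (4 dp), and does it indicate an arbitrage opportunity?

Around CNY → MXN → AUD → CNY: 1 ÷ 0.43484 × 0.084488 ÷ 0.19430 = 0.999983
Product ≈ 1 (deviation 0.002%, within rounding noise).

1.0000 (no arbitrage)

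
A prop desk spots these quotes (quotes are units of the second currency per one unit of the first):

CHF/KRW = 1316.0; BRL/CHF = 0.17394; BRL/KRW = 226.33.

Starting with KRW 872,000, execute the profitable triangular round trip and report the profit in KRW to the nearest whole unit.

Profitable loop is KRW → BRL → CHF → KRW:
KRW 872,000 ÷ 226.33 = BRL 3,852.78
BRL 3,852.78 × 0.17394 = CHF 670.15
CHF 670.15 × 1316.0 = KRW 881,921
Profit = KRW 881,921 − KRW 872,000

Profit: KRW 9,921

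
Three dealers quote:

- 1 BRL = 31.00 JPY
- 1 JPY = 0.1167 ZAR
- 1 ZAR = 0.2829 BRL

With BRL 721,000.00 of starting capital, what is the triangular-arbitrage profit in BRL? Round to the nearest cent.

Profit: BRL 16,905.52

Profitable loop is BRL → JPY → ZAR → BRL:
BRL 721,000.00 × 31.00 = JPY 22,351,000
JPY 22,351,000 × 0.1167 = ZAR 2,608,361.70
ZAR 2,608,361.70 × 0.2829 = BRL 737,905.52
Profit = BRL 737,905.52 − BRL 721,000.00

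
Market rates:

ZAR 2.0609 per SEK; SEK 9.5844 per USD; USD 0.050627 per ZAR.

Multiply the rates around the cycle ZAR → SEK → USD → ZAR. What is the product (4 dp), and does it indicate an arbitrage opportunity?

1.0000 (no arbitrage)

Around ZAR → SEK → USD → ZAR: 1 ÷ 2.0609 ÷ 9.5844 ÷ 0.050627 = 0.999991
Product ≈ 1 (deviation 0.001%, within rounding noise).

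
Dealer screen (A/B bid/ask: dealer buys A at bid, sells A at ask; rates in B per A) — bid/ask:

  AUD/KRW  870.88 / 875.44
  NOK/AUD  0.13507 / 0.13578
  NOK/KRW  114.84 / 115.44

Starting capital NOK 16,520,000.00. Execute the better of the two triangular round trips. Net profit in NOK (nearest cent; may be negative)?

Net profit: NOK 313,365.05

Best loop NOK → AUD → KRW → NOK:
NOK 16,520,000.00 × 0.13507 (sell NOK at bid) = AUD 2,231,356.40
AUD 2,231,356.40 × 870.88 (sell AUD at bid) = KRW 1,943,243,662
KRW 1,943,243,662 ÷ 115.44 (buy NOK at ask) = NOK 16,833,365.05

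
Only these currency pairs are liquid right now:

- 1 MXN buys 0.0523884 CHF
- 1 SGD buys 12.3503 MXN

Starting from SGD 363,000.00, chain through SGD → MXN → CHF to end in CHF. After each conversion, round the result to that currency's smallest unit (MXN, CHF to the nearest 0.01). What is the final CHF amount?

SGD 363,000.00 × 12.3503 = MXN 4,483,158.90
MXN 4,483,158.90 × 0.0523884 = CHF 234,865.52

CHF 234,865.52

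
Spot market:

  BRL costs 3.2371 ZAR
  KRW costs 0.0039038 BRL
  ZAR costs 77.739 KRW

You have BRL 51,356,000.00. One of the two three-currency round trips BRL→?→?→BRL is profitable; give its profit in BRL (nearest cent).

Profit: BRL 920,748.18

Profitable loop is BRL → KRW → ZAR → BRL:
BRL 51,356,000.00 ÷ 0.0039038 = KRW 13,155,387,059
KRW 13,155,387,059 ÷ 77.739 = ZAR 169,225,061.54
ZAR 169,225,061.54 ÷ 3.2371 = BRL 52,276,748.18
Profit = BRL 52,276,748.18 − BRL 51,356,000.00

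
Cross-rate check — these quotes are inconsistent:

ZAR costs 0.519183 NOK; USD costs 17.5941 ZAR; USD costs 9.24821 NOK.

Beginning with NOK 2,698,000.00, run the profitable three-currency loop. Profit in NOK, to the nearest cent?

Profit: NOK 33,568.58

Profitable loop is NOK → ZAR → USD → NOK:
NOK 2,698,000.00 ÷ 0.519183 = ZAR 5,196,626.24
ZAR 5,196,626.24 ÷ 17.5941 = USD 295,361.87
USD 295,361.87 × 9.24821 = NOK 2,731,568.58
Profit = NOK 2,731,568.58 − NOK 2,698,000.00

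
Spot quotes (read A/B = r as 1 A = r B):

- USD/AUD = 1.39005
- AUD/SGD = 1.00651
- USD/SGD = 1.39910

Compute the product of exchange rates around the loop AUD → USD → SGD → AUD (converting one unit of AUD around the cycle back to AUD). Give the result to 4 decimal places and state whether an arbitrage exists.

Around AUD → USD → SGD → AUD: 1 ÷ 1.39005 × 1.39910 ÷ 1.00651 = 1.000001
Product ≈ 1 (deviation 0.000%, within rounding noise).

1.0000 (no arbitrage)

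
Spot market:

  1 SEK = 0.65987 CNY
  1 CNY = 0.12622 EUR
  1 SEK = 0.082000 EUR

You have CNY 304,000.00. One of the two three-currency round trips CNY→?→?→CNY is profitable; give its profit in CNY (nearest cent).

Profit: CNY 4,777.96

Profitable loop is CNY → EUR → SEK → CNY:
CNY 304,000.00 × 0.12622 = EUR 38,370.88
EUR 38,370.88 ÷ 0.082000 = SEK 467,937.56
SEK 467,937.56 × 0.65987 = CNY 308,777.96
Profit = CNY 308,777.96 − CNY 304,000.00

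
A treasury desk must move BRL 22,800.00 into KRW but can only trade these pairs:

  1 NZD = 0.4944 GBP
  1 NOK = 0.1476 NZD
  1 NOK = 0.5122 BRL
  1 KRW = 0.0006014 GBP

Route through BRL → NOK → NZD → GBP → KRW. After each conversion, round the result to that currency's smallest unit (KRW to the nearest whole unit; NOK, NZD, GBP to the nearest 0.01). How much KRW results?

KRW 5,401,280

BRL 22,800.00 ÷ 0.5122 = NOK 44,513.86
NOK 44,513.86 × 0.1476 = NZD 6,570.25
NZD 6,570.25 × 0.4944 = GBP 3,248.33
GBP 3,248.33 ÷ 0.0006014 = KRW 5,401,280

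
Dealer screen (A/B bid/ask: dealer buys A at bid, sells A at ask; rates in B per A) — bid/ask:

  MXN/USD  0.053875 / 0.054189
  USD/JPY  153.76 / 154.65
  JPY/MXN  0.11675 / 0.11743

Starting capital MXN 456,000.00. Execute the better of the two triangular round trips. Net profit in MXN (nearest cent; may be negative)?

Net profit: MXN 7,366.59

Best loop MXN → JPY → USD → MXN:
MXN 456,000.00 ÷ 0.11743 (buy JPY at ask) = JPY 3,883,164
JPY 3,883,164 ÷ 154.65 (buy USD at ask) = USD 25,109.37
USD 25,109.37 ÷ 0.054189 (buy MXN at ask) = MXN 463,366.59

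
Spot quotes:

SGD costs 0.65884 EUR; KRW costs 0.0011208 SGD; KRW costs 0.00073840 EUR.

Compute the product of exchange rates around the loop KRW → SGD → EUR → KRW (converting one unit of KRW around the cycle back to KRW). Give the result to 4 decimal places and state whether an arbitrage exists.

1.0000 (no arbitrage)

Around KRW → SGD → EUR → KRW: 1 × 0.0011208 × 0.65884 ÷ 0.00073840 = 1.000038
Product ≈ 1 (deviation 0.004%, within rounding noise).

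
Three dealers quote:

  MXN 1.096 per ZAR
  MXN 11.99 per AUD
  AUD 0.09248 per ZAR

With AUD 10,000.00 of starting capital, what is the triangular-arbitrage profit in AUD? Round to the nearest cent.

Profitable loop is AUD → MXN → ZAR → AUD:
AUD 10,000.00 × 11.99 = MXN 119,900.00
MXN 119,900.00 ÷ 1.096 = ZAR 109,397.81
ZAR 109,397.81 × 0.09248 = AUD 10,117.11
Profit = AUD 10,117.11 − AUD 10,000.00

Profit: AUD 117.11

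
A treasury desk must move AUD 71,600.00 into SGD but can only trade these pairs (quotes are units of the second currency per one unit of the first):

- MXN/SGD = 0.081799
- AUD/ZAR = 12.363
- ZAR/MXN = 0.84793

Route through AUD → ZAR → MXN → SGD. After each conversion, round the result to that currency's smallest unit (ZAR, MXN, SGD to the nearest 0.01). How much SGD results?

AUD 71,600.00 × 12.363 = ZAR 885,190.80
ZAR 885,190.80 × 0.84793 = MXN 750,579.84
MXN 750,579.84 × 0.081799 = SGD 61,396.68

SGD 61,396.68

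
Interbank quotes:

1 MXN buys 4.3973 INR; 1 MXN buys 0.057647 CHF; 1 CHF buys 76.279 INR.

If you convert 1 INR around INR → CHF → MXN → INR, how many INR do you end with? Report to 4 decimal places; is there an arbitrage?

Around INR → CHF → MXN → INR: 1 ÷ 76.279 ÷ 0.057647 × 4.3973 = 1.000010
Product ≈ 1 (deviation 0.001%, within rounding noise).

1.0000 (no arbitrage)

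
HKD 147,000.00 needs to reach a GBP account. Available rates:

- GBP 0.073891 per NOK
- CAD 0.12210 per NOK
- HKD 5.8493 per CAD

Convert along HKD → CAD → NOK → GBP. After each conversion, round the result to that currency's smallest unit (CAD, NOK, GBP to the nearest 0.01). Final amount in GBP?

GBP 15,208.60

HKD 147,000.00 ÷ 5.8493 = CAD 25,131.21
CAD 25,131.21 ÷ 0.12210 = NOK 205,824.82
NOK 205,824.82 × 0.073891 = GBP 15,208.60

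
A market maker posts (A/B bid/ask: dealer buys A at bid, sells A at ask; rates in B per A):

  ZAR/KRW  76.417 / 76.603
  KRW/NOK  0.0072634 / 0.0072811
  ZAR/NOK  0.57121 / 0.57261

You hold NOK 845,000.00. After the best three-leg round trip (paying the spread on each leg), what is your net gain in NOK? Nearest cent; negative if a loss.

Net profit: NOK 20,385.74

Best loop NOK → KRW → ZAR → NOK:
NOK 845,000.00 ÷ 0.0072811 (buy KRW at ask) = KRW 116,053,893
KRW 116,053,893 ÷ 76.603 (buy ZAR at ask) = ZAR 1,515,004.54
ZAR 1,515,004.54 × 0.57121 (sell ZAR at bid) = NOK 865,385.74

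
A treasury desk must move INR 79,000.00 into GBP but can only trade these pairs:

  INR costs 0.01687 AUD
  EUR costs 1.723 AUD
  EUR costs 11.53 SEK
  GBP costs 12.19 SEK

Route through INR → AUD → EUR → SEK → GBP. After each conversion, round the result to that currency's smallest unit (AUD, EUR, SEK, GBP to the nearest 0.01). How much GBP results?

INR 79,000.00 × 0.01687 = AUD 1,332.73
AUD 1,332.73 ÷ 1.723 = EUR 773.49
EUR 773.49 × 11.53 = SEK 8,918.34
SEK 8,918.34 ÷ 12.19 = GBP 731.61

GBP 731.61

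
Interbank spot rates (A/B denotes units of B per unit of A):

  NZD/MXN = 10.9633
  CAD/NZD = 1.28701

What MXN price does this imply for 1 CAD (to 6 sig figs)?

CAD/MXN = 14.1099

1 CAD × 1.28701 = 1.28701 NZD
1.28701 NZD × 10.9633 = 14.1099 MXN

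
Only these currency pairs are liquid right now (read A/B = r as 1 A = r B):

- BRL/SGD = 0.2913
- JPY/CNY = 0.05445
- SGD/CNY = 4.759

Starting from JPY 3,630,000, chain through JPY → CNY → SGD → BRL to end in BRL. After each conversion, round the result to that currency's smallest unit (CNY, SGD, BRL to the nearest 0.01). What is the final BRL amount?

JPY 3,630,000 × 0.05445 = CNY 197,653.50
CNY 197,653.50 ÷ 4.759 = SGD 41,532.57
SGD 41,532.57 ÷ 0.2913 = BRL 142,576.62

BRL 142,576.62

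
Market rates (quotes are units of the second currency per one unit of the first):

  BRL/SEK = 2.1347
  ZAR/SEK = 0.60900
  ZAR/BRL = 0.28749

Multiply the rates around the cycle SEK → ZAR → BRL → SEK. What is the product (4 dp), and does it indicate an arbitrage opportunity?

1.0077 (arbitrage exists)

Around SEK → ZAR → BRL → SEK: 1 ÷ 0.60900 × 0.28749 × 2.1347 = 1.007726
Product > 1; profitable direction is SEK → ZAR → BRL → SEK.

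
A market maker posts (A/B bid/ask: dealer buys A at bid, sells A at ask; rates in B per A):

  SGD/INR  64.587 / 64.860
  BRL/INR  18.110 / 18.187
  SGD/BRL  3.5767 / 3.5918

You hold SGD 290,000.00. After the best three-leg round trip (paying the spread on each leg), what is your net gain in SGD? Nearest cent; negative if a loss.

Best loop SGD → BRL → INR → SGD:
SGD 290,000.00 × 3.5767 (sell SGD at bid) = BRL 1,037,243.00
BRL 1,037,243.00 × 18.110 (sell BRL at bid) = INR 18,784,470.73
INR 18,784,470.73 ÷ 64.860 (buy SGD at ask) = SGD 289,615.64

Net result: SGD -384.36 (no profitable arbitrage after spreads)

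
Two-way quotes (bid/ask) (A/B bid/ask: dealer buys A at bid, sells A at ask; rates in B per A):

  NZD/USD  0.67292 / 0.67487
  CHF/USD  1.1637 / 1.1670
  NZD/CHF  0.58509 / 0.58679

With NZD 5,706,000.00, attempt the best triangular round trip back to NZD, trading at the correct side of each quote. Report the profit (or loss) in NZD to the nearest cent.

Net profit: NZD 50,723.29

Best loop NZD → CHF → USD → NZD:
NZD 5,706,000.00 × 0.58509 (sell NZD at bid) = CHF 3,338,523.54
CHF 3,338,523.54 × 1.1637 (sell CHF at bid) = USD 3,885,039.84
USD 3,885,039.84 ÷ 0.67487 (buy NZD at ask) = NZD 5,756,723.29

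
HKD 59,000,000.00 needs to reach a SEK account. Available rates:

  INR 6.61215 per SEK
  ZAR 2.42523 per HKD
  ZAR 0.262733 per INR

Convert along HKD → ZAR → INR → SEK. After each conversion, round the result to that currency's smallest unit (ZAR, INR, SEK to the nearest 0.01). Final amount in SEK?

SEK 82,365,932.84

HKD 59,000,000.00 × 2.42523 = ZAR 143,088,570.00
ZAR 143,088,570.00 ÷ 0.262733 = INR 544,615,902.84
INR 544,615,902.84 ÷ 6.61215 = SEK 82,365,932.84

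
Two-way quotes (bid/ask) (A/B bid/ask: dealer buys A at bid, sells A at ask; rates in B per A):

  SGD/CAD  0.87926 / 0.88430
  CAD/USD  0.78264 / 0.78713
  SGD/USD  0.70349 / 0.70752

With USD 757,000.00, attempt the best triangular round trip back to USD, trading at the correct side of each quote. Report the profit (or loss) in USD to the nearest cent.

Best loop USD → CAD → SGD → USD:
USD 757,000.00 ÷ 0.78713 (buy CAD at ask) = CAD 961,721.70
CAD 961,721.70 ÷ 0.88430 (buy SGD at ask) = SGD 1,087,551.39
SGD 1,087,551.39 × 0.70349 (sell SGD at bid) = USD 765,081.53

Net profit: USD 8,081.53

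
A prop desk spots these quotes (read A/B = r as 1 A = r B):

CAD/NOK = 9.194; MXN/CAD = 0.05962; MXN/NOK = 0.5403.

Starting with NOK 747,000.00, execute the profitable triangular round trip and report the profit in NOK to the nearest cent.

Profitable loop is NOK → MXN → CAD → NOK:
NOK 747,000.00 ÷ 0.5403 = MXN 1,382,565.24
MXN 1,382,565.24 × 0.05962 = CAD 82,428.54
CAD 82,428.54 × 9.194 = NOK 757,847.99
Profit = NOK 757,847.99 − NOK 747,000.00

Profit: NOK 10,847.99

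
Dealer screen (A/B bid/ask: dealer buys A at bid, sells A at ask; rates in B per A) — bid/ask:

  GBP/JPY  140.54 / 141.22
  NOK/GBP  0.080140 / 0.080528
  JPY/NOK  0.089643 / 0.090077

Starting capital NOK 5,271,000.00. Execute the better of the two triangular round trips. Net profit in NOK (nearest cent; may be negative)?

Net profit: NOK 50,801.67

Best loop NOK → GBP → JPY → NOK:
NOK 5,271,000.00 × 0.080140 (sell NOK at bid) = GBP 422,417.94
GBP 422,417.94 × 140.54 (sell GBP at bid) = JPY 59,366,617
JPY 59,366,617 × 0.089643 (sell JPY at bid) = NOK 5,321,801.67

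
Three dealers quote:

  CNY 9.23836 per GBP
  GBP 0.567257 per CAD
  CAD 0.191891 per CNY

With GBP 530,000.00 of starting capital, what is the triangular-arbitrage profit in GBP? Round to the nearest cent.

Profit: GBP 2,973.02

Profitable loop is GBP → CNY → CAD → GBP:
GBP 530,000.00 × 9.23836 = CNY 4,896,330.80
CNY 4,896,330.80 × 0.191891 = CAD 939,561.81
CAD 939,561.81 × 0.567257 = GBP 532,973.02
Profit = GBP 532,973.02 − GBP 530,000.00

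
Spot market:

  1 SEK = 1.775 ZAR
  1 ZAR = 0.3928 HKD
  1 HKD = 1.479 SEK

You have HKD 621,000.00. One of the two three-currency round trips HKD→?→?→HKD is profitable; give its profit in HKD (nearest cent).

Profit: HKD 19,367.98

Profitable loop is HKD → SEK → ZAR → HKD:
HKD 621,000.00 × 1.479 = SEK 918,459.00
SEK 918,459.00 × 1.775 = ZAR 1,630,264.72
ZAR 1,630,264.72 × 0.3928 = HKD 640,367.98
Profit = HKD 640,367.98 − HKD 621,000.00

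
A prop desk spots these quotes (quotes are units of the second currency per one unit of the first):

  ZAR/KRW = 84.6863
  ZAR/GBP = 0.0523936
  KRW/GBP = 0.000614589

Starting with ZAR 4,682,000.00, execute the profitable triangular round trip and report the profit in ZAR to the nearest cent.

Profitable loop is ZAR → GBP → KRW → ZAR:
ZAR 4,682,000.00 × 0.0523936 = GBP 245,306.84
GBP 245,306.84 ÷ 0.000614589 = KRW 399,139,645
KRW 399,139,645 ÷ 84.6863 = ZAR 4,713,154.84
Profit = ZAR 4,713,154.84 − ZAR 4,682,000.00

Profit: ZAR 31,154.84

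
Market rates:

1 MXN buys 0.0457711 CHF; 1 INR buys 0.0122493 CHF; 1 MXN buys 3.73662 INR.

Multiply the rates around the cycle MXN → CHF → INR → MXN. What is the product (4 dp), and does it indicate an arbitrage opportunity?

1.0000 (no arbitrage)

Around MXN → CHF → INR → MXN: 1 × 0.0457711 ÷ 0.0122493 ÷ 3.73662 = 1.000003
Product ≈ 1 (deviation 0.000%, within rounding noise).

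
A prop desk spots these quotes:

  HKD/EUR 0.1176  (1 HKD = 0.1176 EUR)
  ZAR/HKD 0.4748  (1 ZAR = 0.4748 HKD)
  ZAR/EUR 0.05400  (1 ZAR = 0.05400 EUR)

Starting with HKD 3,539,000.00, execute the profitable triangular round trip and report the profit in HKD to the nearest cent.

Profit: HKD 120,357.46

Profitable loop is HKD → EUR → ZAR → HKD:
HKD 3,539,000.00 × 0.1176 = EUR 416,186.40
EUR 416,186.40 ÷ 0.05400 = ZAR 7,707,155.56
ZAR 7,707,155.56 × 0.4748 = HKD 3,659,357.46
Profit = HKD 3,659,357.46 − HKD 3,539,000.00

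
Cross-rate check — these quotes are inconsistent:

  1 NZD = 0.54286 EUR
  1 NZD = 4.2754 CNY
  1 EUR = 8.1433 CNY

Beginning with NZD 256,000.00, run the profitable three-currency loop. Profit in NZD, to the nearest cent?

Profitable loop is NZD → EUR → CNY → NZD:
NZD 256,000.00 × 0.54286 = EUR 138,972.16
EUR 138,972.16 × 8.1433 = CNY 1,131,691.99
CNY 1,131,691.99 ÷ 4.2754 = NZD 264,698.51
Profit = NZD 264,698.51 − NZD 256,000.00

Profit: NZD 8,698.51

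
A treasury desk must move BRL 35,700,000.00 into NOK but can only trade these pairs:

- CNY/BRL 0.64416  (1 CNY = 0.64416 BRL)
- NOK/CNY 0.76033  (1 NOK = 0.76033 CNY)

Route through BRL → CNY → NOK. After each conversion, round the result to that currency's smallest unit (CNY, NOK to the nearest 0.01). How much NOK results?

NOK 72,890,736.14

BRL 35,700,000.00 ÷ 0.64416 = CNY 55,421,013.41
CNY 55,421,013.41 ÷ 0.76033 = NOK 72,890,736.14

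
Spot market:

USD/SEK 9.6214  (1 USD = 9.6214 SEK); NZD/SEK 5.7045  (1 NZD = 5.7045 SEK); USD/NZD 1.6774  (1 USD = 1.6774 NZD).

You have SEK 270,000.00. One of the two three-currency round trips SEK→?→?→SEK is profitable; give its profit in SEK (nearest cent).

Profitable loop is SEK → NZD → USD → SEK:
SEK 270,000.00 ÷ 5.7045 = NZD 47,331.05
NZD 47,331.05 ÷ 1.6774 = USD 28,216.92
USD 28,216.92 × 9.6214 = SEK 271,486.23
Profit = SEK 271,486.23 − SEK 270,000.00

Profit: SEK 1,486.23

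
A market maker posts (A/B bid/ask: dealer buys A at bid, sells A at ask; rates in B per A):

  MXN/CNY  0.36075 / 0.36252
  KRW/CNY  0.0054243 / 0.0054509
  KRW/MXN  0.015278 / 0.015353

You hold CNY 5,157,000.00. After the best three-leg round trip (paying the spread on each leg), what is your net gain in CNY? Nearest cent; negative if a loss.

Best loop CNY → KRW → MXN → CNY:
CNY 5,157,000.00 ÷ 0.0054509 (buy KRW at ask) = KRW 946,082,298
KRW 946,082,298 × 0.015278 (sell KRW at bid) = MXN 14,454,245.35
MXN 14,454,245.35 × 0.36075 (sell MXN at bid) = CNY 5,214,369.01

Net profit: CNY 57,369.01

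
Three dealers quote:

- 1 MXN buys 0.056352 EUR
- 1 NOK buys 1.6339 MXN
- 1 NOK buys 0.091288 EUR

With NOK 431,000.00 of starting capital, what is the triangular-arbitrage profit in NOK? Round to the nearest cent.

Profit: NOK 3,708.75

Profitable loop is NOK → MXN → EUR → NOK:
NOK 431,000.00 × 1.6339 = MXN 704,210.90
MXN 704,210.90 × 0.056352 = EUR 39,683.69
EUR 39,683.69 ÷ 0.091288 = NOK 434,708.75
Profit = NOK 434,708.75 − NOK 431,000.00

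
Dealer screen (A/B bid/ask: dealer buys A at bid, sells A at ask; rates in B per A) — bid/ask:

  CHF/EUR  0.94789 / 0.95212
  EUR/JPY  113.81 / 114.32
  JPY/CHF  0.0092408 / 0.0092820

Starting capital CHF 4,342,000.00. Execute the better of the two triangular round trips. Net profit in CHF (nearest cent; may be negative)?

Best loop CHF → EUR → JPY → CHF:
CHF 4,342,000.00 × 0.94789 (sell CHF at bid) = EUR 4,115,738.38
EUR 4,115,738.38 × 113.81 (sell EUR at bid) = JPY 468,412,185
JPY 468,412,185 × 0.0092408 (sell JPY at bid) = CHF 4,328,503.32

Net result: CHF -13,496.68 (no profitable arbitrage after spreads)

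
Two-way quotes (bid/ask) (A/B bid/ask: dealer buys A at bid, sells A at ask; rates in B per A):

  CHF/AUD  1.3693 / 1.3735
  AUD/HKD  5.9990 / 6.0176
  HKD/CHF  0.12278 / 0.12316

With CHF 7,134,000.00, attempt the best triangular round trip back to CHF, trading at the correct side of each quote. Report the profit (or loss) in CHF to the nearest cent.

Best loop CHF → AUD → HKD → CHF:
CHF 7,134,000.00 × 1.3693 (sell CHF at bid) = AUD 9,768,586.20
AUD 9,768,586.20 × 5.9990 (sell AUD at bid) = HKD 58,601,748.61
HKD 58,601,748.61 × 0.12278 (sell HKD at bid) = CHF 7,195,122.69

Net profit: CHF 61,122.69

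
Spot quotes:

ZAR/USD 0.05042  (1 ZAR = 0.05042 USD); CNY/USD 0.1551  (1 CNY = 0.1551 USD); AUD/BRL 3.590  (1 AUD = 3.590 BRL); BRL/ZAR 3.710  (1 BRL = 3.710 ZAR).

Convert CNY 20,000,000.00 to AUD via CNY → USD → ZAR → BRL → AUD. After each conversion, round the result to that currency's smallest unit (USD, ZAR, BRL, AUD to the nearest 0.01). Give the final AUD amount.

CNY 20,000,000.00 × 0.1551 = USD 3,102,000.00
USD 3,102,000.00 ÷ 0.05042 = ZAR 61,523,205.08
ZAR 61,523,205.08 ÷ 3.710 = BRL 16,583,074.15
BRL 16,583,074.15 ÷ 3.590 = AUD 4,619,240.71

AUD 4,619,240.71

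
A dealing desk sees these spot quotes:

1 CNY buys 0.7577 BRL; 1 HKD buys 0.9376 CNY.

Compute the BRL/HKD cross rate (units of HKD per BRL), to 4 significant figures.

BRL/HKD = 1.408

1 BRL ÷ 0.7577 = 1.31978 CNY
1.31978 CNY ÷ 0.9376 = 1.40762 HKD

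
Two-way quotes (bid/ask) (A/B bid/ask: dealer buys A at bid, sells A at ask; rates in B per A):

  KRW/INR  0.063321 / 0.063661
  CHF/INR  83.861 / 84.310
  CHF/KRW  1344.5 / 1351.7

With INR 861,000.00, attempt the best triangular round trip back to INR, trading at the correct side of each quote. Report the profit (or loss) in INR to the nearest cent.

Net profit: INR 8,426.02

Best loop INR → CHF → KRW → INR:
INR 861,000.00 ÷ 84.310 (buy CHF at ask) = CHF 10,212.31
CHF 10,212.31 × 1344.5 (sell CHF at bid) = KRW 13,730,453
KRW 13,730,453 × 0.063321 (sell KRW at bid) = INR 869,426.02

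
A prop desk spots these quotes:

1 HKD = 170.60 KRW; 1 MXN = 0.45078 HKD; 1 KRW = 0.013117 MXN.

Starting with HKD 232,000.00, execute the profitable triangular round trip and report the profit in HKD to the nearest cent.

Profit: HKD 2,027.11

Profitable loop is HKD → KRW → MXN → HKD:
HKD 232,000.00 × 170.60 = KRW 39,579,200
KRW 39,579,200 × 0.013117 = MXN 519,160.37
MXN 519,160.37 × 0.45078 = HKD 234,027.11
Profit = HKD 234,027.11 − HKD 232,000.00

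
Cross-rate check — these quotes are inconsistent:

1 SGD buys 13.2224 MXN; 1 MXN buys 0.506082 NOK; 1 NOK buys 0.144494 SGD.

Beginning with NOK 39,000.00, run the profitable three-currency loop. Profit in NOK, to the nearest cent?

Profitable loop is NOK → MXN → SGD → NOK:
NOK 39,000.00 ÷ 0.506082 = MXN 77,062.61
MXN 77,062.61 ÷ 13.2224 = SGD 5,828.19
SGD 5,828.19 ÷ 0.144494 = NOK 40,335.14
Profit = NOK 40,335.14 − NOK 39,000.00

Profit: NOK 1,335.14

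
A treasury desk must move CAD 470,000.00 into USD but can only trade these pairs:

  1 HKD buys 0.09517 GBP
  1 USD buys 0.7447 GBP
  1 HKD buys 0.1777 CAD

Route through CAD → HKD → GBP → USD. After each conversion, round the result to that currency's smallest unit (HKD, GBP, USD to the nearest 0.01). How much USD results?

USD 338,009.68

CAD 470,000.00 ÷ 0.1777 = HKD 2,644,907.15
HKD 2,644,907.15 × 0.09517 = GBP 251,715.81
GBP 251,715.81 ÷ 0.7447 = USD 338,009.68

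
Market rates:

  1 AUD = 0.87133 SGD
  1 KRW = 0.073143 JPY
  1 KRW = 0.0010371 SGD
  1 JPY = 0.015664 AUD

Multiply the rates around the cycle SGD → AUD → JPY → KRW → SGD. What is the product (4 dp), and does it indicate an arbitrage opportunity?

1.0389 (arbitrage exists)

Around SGD → AUD → JPY → KRW → SGD: 1 ÷ 0.87133 ÷ 0.015664 ÷ 0.073143 × 0.0010371 = 1.038873
Product > 1; profitable direction is SGD → AUD → JPY → KRW → SGD.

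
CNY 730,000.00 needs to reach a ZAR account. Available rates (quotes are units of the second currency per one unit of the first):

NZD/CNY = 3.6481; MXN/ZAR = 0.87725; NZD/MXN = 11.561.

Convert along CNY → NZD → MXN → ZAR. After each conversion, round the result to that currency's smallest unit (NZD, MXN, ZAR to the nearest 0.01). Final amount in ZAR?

CNY 730,000.00 ÷ 3.6481 = NZD 200,104.16
NZD 200,104.16 × 11.561 = MXN 2,313,404.19
MXN 2,313,404.19 × 0.87725 = ZAR 2,029,433.83

ZAR 2,029,433.83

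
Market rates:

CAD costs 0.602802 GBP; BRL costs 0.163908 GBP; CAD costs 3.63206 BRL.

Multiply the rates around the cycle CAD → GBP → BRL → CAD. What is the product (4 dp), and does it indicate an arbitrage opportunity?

1.0126 (arbitrage exists)

Around CAD → GBP → BRL → CAD: 1 × 0.602802 ÷ 0.163908 ÷ 3.63206 = 1.012562
Product > 1; profitable direction is CAD → GBP → BRL → CAD.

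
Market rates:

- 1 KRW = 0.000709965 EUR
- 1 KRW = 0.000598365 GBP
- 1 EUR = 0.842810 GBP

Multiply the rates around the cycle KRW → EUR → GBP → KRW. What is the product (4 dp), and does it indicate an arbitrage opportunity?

Around KRW → EUR → GBP → KRW: 1 × 0.000709965 × 0.842810 ÷ 0.000598365 = 1.000001
Product ≈ 1 (deviation 0.000%, within rounding noise).

1.0000 (no arbitrage)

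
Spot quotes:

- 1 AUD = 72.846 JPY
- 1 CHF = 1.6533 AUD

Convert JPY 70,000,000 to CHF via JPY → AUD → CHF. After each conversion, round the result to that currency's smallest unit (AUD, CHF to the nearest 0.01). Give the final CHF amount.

JPY 70,000,000 ÷ 72.846 = AUD 960,931.28
AUD 960,931.28 ÷ 1.6533 = CHF 581,220.15

CHF 581,220.15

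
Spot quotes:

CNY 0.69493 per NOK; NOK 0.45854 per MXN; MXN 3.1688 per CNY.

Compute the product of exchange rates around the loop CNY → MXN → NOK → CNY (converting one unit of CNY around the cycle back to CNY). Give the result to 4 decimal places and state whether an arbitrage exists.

1.0097 (arbitrage exists)

Around CNY → MXN → NOK → CNY: 1 × 3.1688 × 0.45854 × 0.69493 = 1.009748
Product > 1; profitable direction is CNY → MXN → NOK → CNY.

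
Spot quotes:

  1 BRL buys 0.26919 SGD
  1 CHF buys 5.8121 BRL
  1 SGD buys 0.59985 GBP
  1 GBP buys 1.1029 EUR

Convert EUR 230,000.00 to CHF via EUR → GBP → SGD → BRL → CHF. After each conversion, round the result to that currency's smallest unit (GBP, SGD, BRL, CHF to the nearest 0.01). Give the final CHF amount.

EUR 230,000.00 ÷ 1.1029 = GBP 208,541.12
GBP 208,541.12 ÷ 0.59985 = SGD 347,655.45
SGD 347,655.45 ÷ 0.26919 = BRL 1,291,487.24
BRL 1,291,487.24 ÷ 5.8121 = CHF 222,206.64

CHF 222,206.64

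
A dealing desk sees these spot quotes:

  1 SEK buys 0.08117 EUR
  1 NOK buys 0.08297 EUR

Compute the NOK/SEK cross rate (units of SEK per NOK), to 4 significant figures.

NOK/SEK = 1.022

1 NOK × 0.08297 = 0.08297 EUR
0.08297 EUR ÷ 0.08117 = 1.02218 SEK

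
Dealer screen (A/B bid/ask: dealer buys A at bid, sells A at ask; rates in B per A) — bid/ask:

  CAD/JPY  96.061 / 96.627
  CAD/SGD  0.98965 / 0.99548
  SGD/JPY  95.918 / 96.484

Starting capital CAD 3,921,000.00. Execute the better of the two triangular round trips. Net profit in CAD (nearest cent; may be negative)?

Best loop CAD → JPY → SGD → CAD:
CAD 3,921,000.00 × 96.061 (sell CAD at bid) = JPY 376,655,181
JPY 376,655,181 ÷ 96.484 (buy SGD at ask) = SGD 3,903,809.76
SGD 3,903,809.76 ÷ 0.99548 (buy CAD at ask) = CAD 3,921,535.10

Net profit: CAD 535.10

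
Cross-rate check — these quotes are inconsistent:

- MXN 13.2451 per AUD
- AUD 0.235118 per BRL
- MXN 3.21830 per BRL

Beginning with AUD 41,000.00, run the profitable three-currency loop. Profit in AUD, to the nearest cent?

Profitable loop is AUD → BRL → MXN → AUD:
AUD 41,000.00 ÷ 0.235118 = BRL 174,380.52
BRL 174,380.52 × 3.21830 = MXN 561,208.84
MXN 561,208.84 ÷ 13.2451 = AUD 42,371.05
Profit = AUD 42,371.05 − AUD 41,000.00

Profit: AUD 1,371.05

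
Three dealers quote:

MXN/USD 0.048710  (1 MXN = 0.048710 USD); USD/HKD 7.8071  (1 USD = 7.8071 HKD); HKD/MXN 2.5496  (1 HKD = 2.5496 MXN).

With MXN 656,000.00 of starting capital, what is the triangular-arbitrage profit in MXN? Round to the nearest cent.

Profit: MXN 20,587.42

Profitable loop is MXN → HKD → USD → MXN:
MXN 656,000.00 ÷ 2.5496 = HKD 257,295.26
HKD 257,295.26 ÷ 7.8071 = USD 32,956.57
USD 32,956.57 ÷ 0.048710 = MXN 676,587.42
Profit = MXN 676,587.42 − MXN 656,000.00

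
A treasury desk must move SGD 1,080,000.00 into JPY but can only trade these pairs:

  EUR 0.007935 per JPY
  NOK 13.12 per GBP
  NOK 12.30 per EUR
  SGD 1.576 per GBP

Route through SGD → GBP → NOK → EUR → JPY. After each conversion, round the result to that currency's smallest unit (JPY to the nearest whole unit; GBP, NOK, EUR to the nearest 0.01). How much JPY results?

SGD 1,080,000.00 ÷ 1.576 = GBP 685,279.19
GBP 685,279.19 × 13.12 = NOK 8,990,862.97
NOK 8,990,862.97 ÷ 12.30 = EUR 730,964.47
EUR 730,964.47 ÷ 0.007935 = JPY 92,119,026

JPY 92,119,026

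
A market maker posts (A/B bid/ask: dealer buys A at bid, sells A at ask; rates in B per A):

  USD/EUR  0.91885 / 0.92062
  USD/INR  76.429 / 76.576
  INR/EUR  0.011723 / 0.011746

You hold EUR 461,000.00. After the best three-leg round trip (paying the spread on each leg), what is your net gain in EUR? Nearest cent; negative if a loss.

Best loop EUR → INR → USD → EUR:
EUR 461,000.00 ÷ 0.011746 (buy INR at ask) = INR 39,247,403.37
INR 39,247,403.37 ÷ 76.576 (buy USD at ask) = USD 512,528.77
USD 512,528.77 × 0.91885 (sell USD at bid) = EUR 470,937.06

Net profit: EUR 9,937.06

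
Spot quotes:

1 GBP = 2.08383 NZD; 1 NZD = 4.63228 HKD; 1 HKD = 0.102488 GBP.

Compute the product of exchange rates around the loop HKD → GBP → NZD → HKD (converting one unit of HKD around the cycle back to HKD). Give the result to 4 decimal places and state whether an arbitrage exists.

Around HKD → GBP → NZD → HKD: 1 × 0.102488 × 2.08383 × 4.63228 = 0.989305
Product < 1; profitable direction is HKD → NZD → GBP → HKD.

0.9893 (arbitrage exists)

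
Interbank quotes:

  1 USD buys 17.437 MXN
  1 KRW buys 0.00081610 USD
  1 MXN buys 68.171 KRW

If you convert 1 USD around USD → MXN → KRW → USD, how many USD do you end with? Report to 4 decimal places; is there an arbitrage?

Around USD → MXN → KRW → USD: 1 × 17.437 × 68.171 × 0.00081610 = 0.970096
Product < 1; profitable direction is USD → KRW → MXN → USD.

0.9701 (arbitrage exists)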